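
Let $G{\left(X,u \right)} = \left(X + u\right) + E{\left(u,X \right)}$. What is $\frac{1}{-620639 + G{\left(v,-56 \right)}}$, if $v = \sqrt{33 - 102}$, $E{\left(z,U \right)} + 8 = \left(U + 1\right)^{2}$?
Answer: $- \frac{i}{3 \sqrt{69} + 620771 i} \approx -1.6109 \cdot 10^{-6} - 6.4667 \cdot 10^{-11} i$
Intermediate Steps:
$E{\left(z,U \right)} = -8 + \left(1 + U\right)^{2}$ ($E{\left(z,U \right)} = -8 + \left(U + 1\right)^{2} = -8 + \left(1 + U\right)^{2}$)
$v = i \sqrt{69}$ ($v = \sqrt{-69} = i \sqrt{69} \approx 8.3066 i$)
$G{\left(X,u \right)} = -8 + X + u + \left(1 + X\right)^{2}$ ($G{\left(X,u \right)} = \left(X + u\right) + \left(-8 + \left(1 + X\right)^{2}\right) = -8 + X + u + \left(1 + X\right)^{2}$)
$\frac{1}{-620639 + G{\left(v,-56 \right)}} = \frac{1}{-620639 + \left(-8 + i \sqrt{69} - 56 + \left(1 + i \sqrt{69}\right)^{2}\right)} = \frac{1}{-620639 + \left(-64 + \left(1 + i \sqrt{69}\right)^{2} + i \sqrt{69}\right)} = \frac{1}{-620703 + \left(1 + i \sqrt{69}\right)^{2} + i \sqrt{69}}$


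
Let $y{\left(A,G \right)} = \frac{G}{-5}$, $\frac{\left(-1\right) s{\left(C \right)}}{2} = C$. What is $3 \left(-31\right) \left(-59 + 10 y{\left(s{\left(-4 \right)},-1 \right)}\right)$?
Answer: $5301$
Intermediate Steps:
$s{\left(C \right)} = - 2 C$
$y{\left(A,G \right)} = - \frac{G}{5}$ ($y{\left(A,G \right)} = G \left(- \frac{1}{5}\right) = - \frac{G}{5}$)
$3 \left(-31\right) \left(-59 + 10 y{\left(s{\left(-4 \right)},-1 \right)}\right) = 3 \left(-31\right) \left(-59 + 10 \left(\left(- \frac{1}{5}\right) \left(-1\right)\right)\right) = - 93 \left(-59 + 10 \cdot \frac{1}{5}\right) = - 93 \left(-59 + 2\right) = \left(-93\right) \left(-57\right) = 5301$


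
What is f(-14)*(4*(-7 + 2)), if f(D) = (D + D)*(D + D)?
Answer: -15680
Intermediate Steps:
f(D) = 4*D² (f(D) = (2*D)*(2*D) = 4*D²)
f(-14)*(4*(-7 + 2)) = (4*(-14)²)*(4*(-7 + 2)) = (4*196)*(4*(-5)) = 784*(-20) = -15680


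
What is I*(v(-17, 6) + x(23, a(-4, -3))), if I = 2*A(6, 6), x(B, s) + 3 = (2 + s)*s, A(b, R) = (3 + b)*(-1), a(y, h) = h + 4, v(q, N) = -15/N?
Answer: 45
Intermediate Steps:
a(y, h) = 4 + h
A(b, R) = -3 - b
x(B, s) = -3 + s*(2 + s) (x(B, s) = -3 + (2 + s)*s = -3 + s*(2 + s))
I = -18 (I = 2*(-3 - 1*6) = 2*(-3 - 6) = 2*(-9) = -18)
I*(v(-17, 6) + x(23, a(-4, -3))) = -18*(-15/6 + (-3 + (4 - 3)² + 2*(4 - 3))) = -18*(-15*⅙ + (-3 + 1² + 2*1)) = -18*(-5/2 + (-3 + 1 + 2)) = -18*(-5/2 + 0) = -18*(-5/2) = 45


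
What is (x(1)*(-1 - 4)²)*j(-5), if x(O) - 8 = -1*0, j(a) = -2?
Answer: -400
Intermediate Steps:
x(O) = 8 (x(O) = 8 - 1*0 = 8 + 0 = 8)
(x(1)*(-1 - 4)²)*j(-5) = (8*(-1 - 4)²)*(-2) = (8*(-5)²)*(-2) = (8*25)*(-2) = 200*(-2) = -400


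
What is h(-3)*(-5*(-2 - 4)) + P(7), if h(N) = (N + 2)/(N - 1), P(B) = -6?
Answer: 3/2 ≈ 1.5000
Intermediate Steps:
h(N) = (2 + N)/(-1 + N)
h(-3)*(-5*(-2 - 4)) + P(7) = ((2 - 3)/(-1 - 3))*(-5*(-2 - 4)) - 6 = (-1/(-4))*(-5*(-6)) - 6 = -¼*(-1)*30 - 6 = (¼)*30 - 6 = 15/2 - 6 = 3/2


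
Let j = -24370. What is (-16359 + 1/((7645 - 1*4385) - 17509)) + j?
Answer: -580347522/14249 ≈ -40729.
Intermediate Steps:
(-16359 + 1/((7645 - 1*4385) - 17509)) + j = (-16359 + 1/((7645 - 1*4385) - 17509)) - 24370 = (-16359 + 1/((7645 - 4385) - 17509)) - 24370 = (-16359 + 1/(3260 - 17509)) - 24370 = (-16359 + 1/(-14249)) - 24370 = (-16359 - 1/14249) - 24370 = -233099392/14249 - 24370 = -580347522/14249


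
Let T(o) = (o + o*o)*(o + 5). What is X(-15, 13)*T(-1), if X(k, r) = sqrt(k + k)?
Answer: 0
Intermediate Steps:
T(o) = (5 + o)*(o + o**2) (T(o) = (o + o**2)*(5 + o) = (5 + o)*(o + o**2))
X(k, r) = sqrt(2)*sqrt(k) (X(k, r) = sqrt(2*k) = sqrt(2)*sqrt(k))
X(-15, 13)*T(-1) = (sqrt(2)*sqrt(-15))*(-(5 + (-1)**2 + 6*(-1))) = (sqrt(2)*(I*sqrt(15)))*(-(5 + 1 - 6)) = (I*sqrt(30))*(-1*0) = (I*sqrt(30))*0 = 0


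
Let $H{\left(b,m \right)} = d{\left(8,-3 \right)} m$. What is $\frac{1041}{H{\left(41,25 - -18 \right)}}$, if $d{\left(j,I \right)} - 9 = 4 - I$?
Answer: $\frac{1041}{688} \approx 1.5131$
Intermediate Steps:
$d{\left(j,I \right)} = 13 - I$ ($d{\left(j,I \right)} = 9 - \left(-4 + I\right) = 13 - I$)
$H{\left(b,m \right)} = 16 m$ ($H{\left(b,m \right)} = \left(13 - -3\right) m = \left(13 + 3\right) m = 16 m$)
$\frac{1041}{H{\left(41,25 - -18 \right)}} = \frac{1041}{16 \left(25 - -18\right)} = \frac{1041}{16 \left(25 + 18\right)} = \frac{1041}{16 \cdot 43} = \frac{1041}{688}$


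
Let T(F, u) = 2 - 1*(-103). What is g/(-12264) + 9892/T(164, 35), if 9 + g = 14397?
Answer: 1426247/15330 ≈ 93.036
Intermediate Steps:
T(F, u) = 105 (T(F, u) = 2 + 103 = 105)
g = 14388 (g = -9 + 14397 = 14388)
g/(-12264) + 9892/T(164, 35) = 14388/(-12264) + 9892/105 = 14388*(-1/12264) + 9892*(1/105) = -1199/1022 + 9892/105 = 1426247/15330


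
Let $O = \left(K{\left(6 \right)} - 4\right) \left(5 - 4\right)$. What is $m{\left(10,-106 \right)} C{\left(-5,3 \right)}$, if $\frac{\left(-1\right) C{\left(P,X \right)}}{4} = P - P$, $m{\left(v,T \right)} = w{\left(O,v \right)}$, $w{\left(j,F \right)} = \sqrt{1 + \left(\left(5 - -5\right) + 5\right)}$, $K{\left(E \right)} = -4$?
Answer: $0$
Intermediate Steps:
$O = -8$ ($O = \left(-4 - 4\right) \left(5 - 4\right) = \left(-8\right) 1 = -8$)
$w{\left(j,F \right)} = 4$ ($w{\left(j,F \right)} = \sqrt{1 + \left(\left(5 + 5\right) + 5\right)} = \sqrt{1 + \left(10 + 5\right)} = \sqrt{1 + 15} = \sqrt{16} = 4$)
$m{\left(v,T \right)} = 4$
$C{\left(P,X \right)} = 0$ ($C{\left(P,X \right)} = - 4 \left(P - P\right) = \left(-4\right) 0 = 0$)
$m{\left(10,-106 \right)} C{\left(-5,3 \right)} = 4 \cdot 0 = 0$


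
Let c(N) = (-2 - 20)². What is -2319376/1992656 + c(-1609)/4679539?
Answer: -678290375135/582794466599 ≈ -1.1639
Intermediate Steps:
c(N) = 484 (c(N) = (-22)² = 484)
-2319376/1992656 + c(-1609)/4679539 = -2319376/1992656 + 484/4679539 = -2319376*1/1992656 + 484*(1/4679539) = -144961/124541 + 484/4679539 = -678290375135/582794466599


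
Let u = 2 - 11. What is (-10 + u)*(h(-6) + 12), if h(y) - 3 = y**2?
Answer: -969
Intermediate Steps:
u = -9
h(y) = 3 + y**2
(-10 + u)*(h(-6) + 12) = (-10 - 9)*((3 + (-6)**2) + 12) = -19*((3 + 36) + 12) = -19*(39 + 12) = -19*51 = -969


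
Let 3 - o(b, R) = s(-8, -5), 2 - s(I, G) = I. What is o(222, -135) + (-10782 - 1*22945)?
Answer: -33734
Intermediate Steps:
s(I, G) = 2 - I
o(b, R) = -7 (o(b, R) = 3 - (2 - 1*(-8)) = 3 - (2 + 8) = 3 - 1*10 = 3 - 10 = -7)
o(222, -135) + (-10782 - 1*22945) = -7 + (-10782 - 1*22945) = -7 + (-10782 - 22945) = -7 - 33727 = -33734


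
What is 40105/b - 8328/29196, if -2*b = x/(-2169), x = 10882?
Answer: 211637407531/13237953 ≈ 15987.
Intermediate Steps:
b = 5441/2169 (b = -5441/(-2169) = -5441*(-1)/2169 = -½*(-10882/2169) = 5441/2169 ≈ 2.5085)
40105/b - 8328/29196 = 40105/(5441/2169) - 8328/29196 = 40105*(2169/5441) - 8328*1/29196 = 86987745/5441 - 694/2433 = 211637407531/13237953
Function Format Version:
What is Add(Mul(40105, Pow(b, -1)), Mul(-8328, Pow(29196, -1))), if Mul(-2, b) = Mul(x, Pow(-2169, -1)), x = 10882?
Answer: Rational(211637407531, 13237953) ≈ 15987.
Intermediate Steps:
b = Rational(5441, 2169) (b = Mul(Rational(-1, 2), Mul(10882, Pow(-2169, -1))) = Mul(Rational(-1, 2), Mul(10882, Rational(-1, 2169))) = Mul(Rational(-1, 2), Rational(-10882, 2169)) = Rational(5441, 2169) ≈ 2.5085)
Add(Mul(40105, Pow(b, -1)), Mul(-8328, Pow(29196, -1))) = Add(Mul(40105, Pow(Rational(5441, 2169), -1)), Mul(-8328, Pow(29196, -1))) = Add(Mul(40105, Rational(2169, 5441)), Mul(-8328, Rational(1, 29196))) = Add(Rational(86987745, 5441), Rational(-694, 2433)) = Rational(211637407531, 13237953)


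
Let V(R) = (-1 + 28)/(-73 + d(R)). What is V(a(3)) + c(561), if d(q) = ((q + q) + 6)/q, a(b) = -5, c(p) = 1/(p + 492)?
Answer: -141794/380133 ≈ -0.37301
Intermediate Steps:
c(p) = 1/(492 + p)
d(q) = (6 + 2*q)/q (d(q) = (2*q + 6)/q = (6 + 2*q)/q)
V(R) = 27/(-71 + 6/R) (V(R) = (-1 + 28)/(-73 + (2 + 6/R)) = 27/(-71 + 6/R))
V(a(3)) + c(561) = 27*(-5)/(6 - 71*(-5)) + 1/(492 + 561) = 27*(-5)/(6 + 355) + 1/1053 = 27*(-5)/361 + 1/1053 = 27*(-5)*(1/361) + 1/1053 = -135/361 + 1/1053 = -141794/380133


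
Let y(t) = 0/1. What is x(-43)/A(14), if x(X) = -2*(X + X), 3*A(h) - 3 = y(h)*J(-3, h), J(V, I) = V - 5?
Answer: 172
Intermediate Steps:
J(V, I) = -5 + V
y(t) = 0 (y(t) = 0*1 = 0)
A(h) = 1 (A(h) = 1 + (0*(-5 - 3))/3 = 1 + (0*(-8))/3 = 1 + (⅓)*0 = 1 + 0 = 1)
x(X) = -4*X
x(-43)/A(14) = -4*(-43)/1 = 172*1 = 172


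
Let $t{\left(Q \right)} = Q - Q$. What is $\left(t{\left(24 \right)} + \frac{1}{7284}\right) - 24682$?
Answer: $- \frac{179783687}{7284} \approx -24682.0$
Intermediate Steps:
$t{\left(Q \right)} = 0$
$\left(t{\left(24 \right)} + \frac{1}{7284}\right) - 24682 = \left(0 + \frac{1}{7284}\right) - 24682 = \frac{1}{7284} - 24682 = - \frac{179783687}{7284}$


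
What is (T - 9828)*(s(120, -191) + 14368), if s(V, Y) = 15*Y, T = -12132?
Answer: -252605880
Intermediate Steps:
(T - 9828)*(s(120, -191) + 14368) = (-12132 - 9828)*(15*(-191) + 14368) = -21960*(-2865 + 14368) = -21960*11503 = -252605880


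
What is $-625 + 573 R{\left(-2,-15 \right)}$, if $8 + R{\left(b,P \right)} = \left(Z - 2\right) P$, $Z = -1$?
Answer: $20576$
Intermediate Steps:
$R{\left(b,P \right)} = -8 - 3 P$ ($R{\left(b,P \right)} = -8 + \left(-1 - 2\right) P = -8 - 3 P$)
$-625 + 573 R{\left(-2,-15 \right)} = -625 + 573 \left(-8 - -45\right) = -625 + 573 \left(-8 + 45\right) = -625 + 573 \cdot 37 = -625 + 21201 = 20576$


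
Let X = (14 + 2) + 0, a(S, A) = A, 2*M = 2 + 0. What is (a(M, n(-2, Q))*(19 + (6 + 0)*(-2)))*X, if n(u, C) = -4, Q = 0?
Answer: -448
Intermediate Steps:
M = 1 (M = (2 + 0)/2 = (1/2)*2 = 1)
X = 16 (X = 16 + 0 = 16)
(a(M, n(-2, Q))*(19 + (6 + 0)*(-2)))*X = -4*(19 + (6 + 0)*(-2))*16 = -4*(19 + 6*(-2))*16 = -4*(19 - 12)*16 = -4*7*16 = -28*16 = -448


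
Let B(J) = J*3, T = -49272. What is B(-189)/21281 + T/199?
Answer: -1048670265/4234919 ≈ -247.62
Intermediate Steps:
B(J) = 3*J
B(-189)/21281 + T/199 = (3*(-189))/21281 - 49272/199 = -567*1/21281 - 49272*1/199 = -567/21281 - 49272/199 = -1048670265/4234919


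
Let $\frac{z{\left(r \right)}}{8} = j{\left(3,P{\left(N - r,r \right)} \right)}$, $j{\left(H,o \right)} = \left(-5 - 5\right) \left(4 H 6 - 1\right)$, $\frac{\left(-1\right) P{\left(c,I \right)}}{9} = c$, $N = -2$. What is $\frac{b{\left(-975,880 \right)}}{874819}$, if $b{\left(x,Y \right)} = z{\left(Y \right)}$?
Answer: $- \frac{5680}{874819} \approx -0.0064928$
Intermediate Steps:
$P{\left(c,I \right)} = - 9 c$
$j{\left(H,o \right)} = 10 - 240 H$ ($j{\left(H,o \right)} = - 10 \left(24 H - 1\right) = - 10 \left(-1 + 24 H\right) = 10 - 240 H$)
$z{\left(r \right)} = -5680$ ($z{\left(r \right)} = 8 \left(10 - 720\right) = 8 \left(-710\right) = -5680$)
$b{\left(x,Y \right)} = -5680$
$\frac{b{\left(-975,880 \right)}}{874819} = - \frac{5680}{874819}$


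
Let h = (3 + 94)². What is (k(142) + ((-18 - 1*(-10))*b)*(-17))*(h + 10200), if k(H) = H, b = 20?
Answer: 56120958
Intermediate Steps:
h = 9409 (h = 97² = 9409)
(k(142) + ((-18 - 1*(-10))*b)*(-17))*(h + 10200) = (142 + ((-18 - 1*(-10))*20)*(-17))*(9409 + 10200) = (142 + ((-18 + 10)*20)*(-17))*19609 = (142 - 8*20*(-17))*19609 = (142 - 160*(-17))*19609 = (142 + 2720)*19609 = 2862*19609 = 56120958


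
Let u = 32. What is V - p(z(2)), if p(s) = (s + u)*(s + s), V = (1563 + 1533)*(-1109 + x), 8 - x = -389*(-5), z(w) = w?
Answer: -9430552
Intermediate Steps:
x = -1937 (x = 8 - (-389)*(-5) = 8 - 1*1945 = 8 - 1945 = -1937)
V = -9430416 (V = (1563 + 1533)*(-1109 - 1937) = 3096*(-3046) = -9430416)
p(s) = 2*s*(32 + s) (p(s) = (s + 32)*(s + s) = (32 + s)*(2*s) = 2*s*(32 + s))
V - p(z(2)) = -9430416 - 2*2*(32 + 2) = -9430416 - 2*2*34 = -9430416 - 1*136 = -9430416 - 136 = -9430552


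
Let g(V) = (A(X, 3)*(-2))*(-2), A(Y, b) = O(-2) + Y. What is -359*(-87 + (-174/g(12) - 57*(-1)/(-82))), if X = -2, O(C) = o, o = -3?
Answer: 5813646/205 ≈ 28359.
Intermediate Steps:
O(C) = -3
A(Y, b) = -3 + Y
g(V) = -20 (g(V) = ((-3 - 2)*(-2))*(-2) = -5*(-2)*(-2) = 10*(-2) = -20)
-359*(-87 + (-174/g(12) - 57*(-1)/(-82))) = -359*(-87 + (-174/(-20) - 57*(-1)/(-82))) = -359*(-87 + (-174*(-1/20) + 57*(-1/82))) = -359*(-87 + (87/10 - 57/82)) = -359*(-87 + 1641/205) = -359*(-16194/205) = 5813646/205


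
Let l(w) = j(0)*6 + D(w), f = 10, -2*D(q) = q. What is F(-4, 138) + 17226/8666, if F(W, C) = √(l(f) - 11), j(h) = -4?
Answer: 8613/4333 + 2*I*√10 ≈ 1.9878 + 6.3246*I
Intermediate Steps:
D(q) = -q/2
l(w) = -24 - w/2 (l(w) = -4*6 - w/2 = -24 - w/2)
F(W, C) = 2*I*√10 (F(W, C) = √((-24 - ½*10) - 11) = √((-24 - 5) - 11) = √(-29 - 11) = √(-40) = 2*I*√10)
F(-4, 138) + 17226/8666 = 2*I*√10 + 17226/8666 = 2*I*√10 + 17226*(1/8666) = 2*I*√10 + 8613/4333 = 8613/4333 + 2*I*√10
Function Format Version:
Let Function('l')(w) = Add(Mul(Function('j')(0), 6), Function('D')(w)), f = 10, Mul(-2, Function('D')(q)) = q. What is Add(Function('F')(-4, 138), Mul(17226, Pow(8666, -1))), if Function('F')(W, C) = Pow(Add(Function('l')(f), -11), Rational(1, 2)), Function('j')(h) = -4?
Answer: Add(Rational(8613, 4333), Mul(2, I, Pow(10, Rational(1, 2)))) ≈ Add(1.9878, Mul(6.3246, I))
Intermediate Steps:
Function('D')(q) = Mul(Rational(-1, 2), q)
Function('l')(w) = Add(-24, Mul(Rational(-1, 2), w)) (Function('l')(w) = Add(Mul(-4, 6), Mul(Rational(-1, 2), w)) = Add(-24, Mul(Rational(-1, 2), w)))
Function('F')(W, C) = Mul(2, I, Pow(10, Rational(1, 2))) (Function('F')(W, C) = Pow(Add(Add(-24, Mul(Rational(-1, 2), 10)), -11), Rational(1, 2)) = Pow(Add(Add(-24, -5), -11), Rational(1, 2)) = Pow(Add(-29, -11), Rational(1, 2)) = Pow(-40, Rational(1, 2)) = Mul(2, I, Pow(10, Rational(1, 2))))
Add(Function('F')(-4, 138), Mul(17226, Pow(8666, -1))) = Add(Mul(2, I, Pow(10, Rational(1, 2))), Mul(17226, Pow(8666, -1))) = Add(Mul(2, I, Pow(10, Rational(1, 2))), Mul(17226, Rational(1, 8666))) = Add(Mul(2, I, Pow(10, Rational(1, 2))), Rational(8613, 4333)) = Add(Rational(8613, 4333), Mul(2, I, Pow(10, Rational(1, 2))))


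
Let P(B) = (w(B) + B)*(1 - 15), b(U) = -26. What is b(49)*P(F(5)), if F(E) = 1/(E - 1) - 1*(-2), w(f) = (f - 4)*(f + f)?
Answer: -4095/2 ≈ -2047.5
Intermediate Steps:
w(f) = 2*f*(-4 + f) (w(f) = (-4 + f)*(2*f) = 2*f*(-4 + f))
F(E) = 2 + 1/(-1 + E) (F(E) = 1/(-1 + E) + 2 = 2 + 1/(-1 + E))
P(B) = -14*B - 28*B*(-4 + B) (P(B) = (2*B*(-4 + B) + B)*(1 - 15) = (B + 2*B*(-4 + B))*(-14) = -14*B - 28*B*(-4 + B))
b(49)*P(F(5)) = -364*(-1 + 2*5)/(-1 + 5)*(7 - 2*(-1 + 2*5)/(-1 + 5)) = -364*(-1 + 10)/4*(7 - 2*(-1 + 10)/4) = -364*(1/4)*9*(7 - 9/2) = -364*9*(7 - 2*9/4)/4 = -364*9*(7 - 9/2)/4 = -364*9*5/(4*2) = -26*315/4 = -4095/2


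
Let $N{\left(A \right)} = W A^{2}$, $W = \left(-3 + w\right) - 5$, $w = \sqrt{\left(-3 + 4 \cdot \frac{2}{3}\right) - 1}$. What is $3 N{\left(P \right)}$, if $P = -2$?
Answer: $-96 + 8 i \sqrt{3} \approx -96.0 + 13.856 i$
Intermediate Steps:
$w = \frac{2 i \sqrt{3}}{3}$ ($w = \sqrt{\left(-3 + 4 \cdot 2 \cdot \frac{1}{3}\right) - 1} = \sqrt{\left(-3 + 4 \cdot \frac{2}{3}\right) - 1} = \sqrt{\left(-3 + \frac{8}{3}\right) - 1} = \sqrt{- \frac{1}{3} - 1} = \sqrt{- \frac{4}{3}} = \frac{2 i \sqrt{3}}{3} \approx 1.1547 i$)
$W = -8 + \frac{2 i \sqrt{3}}{3}$ ($W = \left(-3 + \frac{2 i \sqrt{3}}{3}\right) - 5 = -8 + \frac{2 i \sqrt{3}}{3} \approx -8.0 + 1.1547 i$)
$N{\left(A \right)} = A^{2} \left(-8 + \frac{2 i \sqrt{3}}{3}\right)$ ($N{\left(A \right)} = \left(-8 + \frac{2 i \sqrt{3}}{3}\right) A^{2} = A^{2} \left(-8 + \frac{2 i \sqrt{3}}{3}\right)$)
$3 N{\left(P \right)} = 3 \frac{2 \left(-2\right)^{2} \left(-12 + i \sqrt{3}\right)}{3} = 3 \cdot \frac{2}{3} \cdot 4 \left(-12 + i \sqrt{3}\right) = 3 \left(-32 + \frac{8 i \sqrt{3}}{3}\right) = -96 + 8 i \sqrt{3}$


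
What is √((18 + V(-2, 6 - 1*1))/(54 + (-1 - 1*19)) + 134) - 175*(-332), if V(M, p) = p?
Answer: 58100 + √155686/34 ≈ 58112.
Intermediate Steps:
√((18 + V(-2, 6 - 1*1))/(54 + (-1 - 1*19)) + 134) - 175*(-332) = √((18 + (6 - 1*1))/(54 + (-1 - 1*19)) + 134) - 175*(-332) = √((18 + (6 - 1))/(54 + (-1 - 19)) + 134) + 58100 = √((18 + 5)/(54 - 20) + 134) + 58100 = √(23/34 + 134) + 58100 = √(4579/34) + 58100 = √155686/34 + 58100 = 58100 + √155686/34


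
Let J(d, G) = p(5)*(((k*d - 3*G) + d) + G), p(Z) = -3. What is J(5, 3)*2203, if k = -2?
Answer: 72699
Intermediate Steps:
J(d, G) = 3*d + 6*G (J(d, G) = -3*(((-2*d - 3*G) + d) + G) = -3*(((-3*G - 2*d) + d) + G) = -3*((-d - 3*G) + G) = -3*(-d - 2*G) = 3*d + 6*G)
J(5, 3)*2203 = (3*5 + 6*3)*2203 = (15 + 18)*2203 = 33*2203 = 72699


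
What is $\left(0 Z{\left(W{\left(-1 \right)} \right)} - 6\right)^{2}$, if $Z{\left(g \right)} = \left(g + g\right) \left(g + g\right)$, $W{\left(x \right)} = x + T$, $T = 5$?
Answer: $36$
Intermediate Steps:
$W{\left(x \right)} = 5 + x$ ($W{\left(x \right)} = x + 5 = 5 + x$)
$Z{\left(g \right)} = 4 g^{2}$ ($Z{\left(g \right)} = 2 g 2 g = 4 g^{2}$)
$\left(0 Z{\left(W{\left(-1 \right)} \right)} - 6\right)^{2} = \left(0 \cdot 4 \left(5 - 1\right)^{2} - 6\right)^{2} = \left(0 \cdot 4 \cdot 4^{2} - 6\right)^{2} = \left(0 \cdot 4 \cdot 16 - 6\right)^{2} = \left(0 \cdot 64 - 6\right)^{2} = \left(0 - 6\right)^{2} = \left(-6\right)^{2} = 36$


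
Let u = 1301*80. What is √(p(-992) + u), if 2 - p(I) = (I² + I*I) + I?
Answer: 3*I*√207006 ≈ 1364.9*I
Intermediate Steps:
u = 104080
p(I) = 2 - I - 2*I² (p(I) = 2 - ((I² + I*I) + I) = 2 - ((I² + I²) + I) = 2 - (2*I² + I) = 2 - (I + 2*I²) = 2 + (-I - 2*I²) = 2 - I - 2*I²)
√(p(-992) + u) = √((2 - 1*(-992) - 2*(-992)²) + 104080) = √((2 + 992 - 2*984064) + 104080) = √((2 + 992 - 1968128) + 104080) = √(-1967134 + 104080) = √(-1863054) = 3*I*√207006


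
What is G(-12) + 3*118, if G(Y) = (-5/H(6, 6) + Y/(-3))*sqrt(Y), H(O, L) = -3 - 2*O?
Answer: 354 + 26*I*sqrt(3)/3 ≈ 354.0 + 15.011*I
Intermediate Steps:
G(Y) = sqrt(Y)*(1/3 - Y/3) (G(Y) = (-5/(-3 - 2*6) + Y/(-3))*sqrt(Y) = (-5/(-3 - 12) + Y*(-1/3))*sqrt(Y) = (-5/(-15) - Y/3)*sqrt(Y) = (-5*(-1/15) - Y/3)*sqrt(Y) = (1/3 - Y/3)*sqrt(Y) = sqrt(Y)*(1/3 - Y/3))
G(-12) + 3*118 = sqrt(-12)*(1 - 1*(-12))/3 + 3*118 = (2*I*sqrt(3))*(1 + 12)/3 + 354 = (1/3)*(2*I*sqrt(3))*13 + 354 = 26*I*sqrt(3)/3 + 354 = 354 + 26*I*sqrt(3)/3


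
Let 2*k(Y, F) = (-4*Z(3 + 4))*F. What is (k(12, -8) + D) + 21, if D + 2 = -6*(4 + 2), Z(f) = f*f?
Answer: 767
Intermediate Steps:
Z(f) = f**2
k(Y, F) = -98*F (k(Y, F) = ((-4*(3 + 4)**2)*F)/2 = ((-4*7**2)*F)/2 = ((-4*49)*F)/2 = (-196*F)/2 = -98*F)
D = -38 (D = -2 - 6*(4 + 2) = -2 - 6*6 = -2 - 36 = -38)
(k(12, -8) + D) + 21 = (-98*(-8) - 38) + 21 = (784 - 38) + 21 = 746 + 21 = 767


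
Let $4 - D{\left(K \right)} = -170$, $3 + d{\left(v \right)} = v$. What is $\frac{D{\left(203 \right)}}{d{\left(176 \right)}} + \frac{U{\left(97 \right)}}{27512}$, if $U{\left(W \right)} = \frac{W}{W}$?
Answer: $\frac{4787261}{4759576} \approx 1.0058$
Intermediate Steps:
$U{\left(W \right)} = 1$
$d{\left(v \right)} = -3 + v$
$D{\left(K \right)} = 174$ ($D{\left(K \right)} = 4 - -170 = 4 + 170 = 174$)
$\frac{D{\left(203 \right)}}{d{\left(176 \right)}} + \frac{U{\left(97 \right)}}{27512} = \frac{174}{-3 + 176} + 1 \cdot \frac{1}{27512} = \frac{174}{173} + 1 \cdot \frac{1}{27512} = 174 \cdot \frac{1}{173} + \frac{1}{27512} = \frac{174}{173} + \frac{1}{27512} = \frac{4787261}{4759576}$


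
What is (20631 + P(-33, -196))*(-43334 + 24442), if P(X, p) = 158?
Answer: -392745788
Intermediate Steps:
(20631 + P(-33, -196))*(-43334 + 24442) = (20631 + 158)*(-43334 + 24442) = 20789*(-18892) = -392745788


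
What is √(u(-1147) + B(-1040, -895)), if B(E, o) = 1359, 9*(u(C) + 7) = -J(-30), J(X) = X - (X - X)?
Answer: √12198/3 ≈ 36.815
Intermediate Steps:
J(X) = X (J(X) = X - 1*0 = X + 0 = X)
u(C) = -11/3 (u(C) = -7 + (-1*(-30))/9 = -7 + (⅑)*30 = -7 + 10/3 = -11/3)
√(u(-1147) + B(-1040, -895)) = √(-11/3 + 1359) = √(4066/3) = √12198/3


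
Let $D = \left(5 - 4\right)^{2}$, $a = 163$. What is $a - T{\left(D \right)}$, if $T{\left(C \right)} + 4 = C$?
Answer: $166$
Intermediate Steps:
$D = 1$ ($D = 1^{2} = 1$)
$T{\left(C \right)} = -4 + C$
$a - T{\left(D \right)} = 163 - \left(-4 + 1\right) = 163 - -3 = 163 + 3 = 166$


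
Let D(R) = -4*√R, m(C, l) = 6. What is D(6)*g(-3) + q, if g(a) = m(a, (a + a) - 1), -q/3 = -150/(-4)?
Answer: -225/2 - 24*√6 ≈ -171.29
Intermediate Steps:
q = -225/2 (q = -(-450)/(-4) = -(-450)*(-1)/4 = -3*75/2 = -225/2 ≈ -112.50)
g(a) = 6
D(6)*g(-3) + q = -4*√6*6 - 225/2 = -24*√6 - 225/2 = -225/2 - 24*√6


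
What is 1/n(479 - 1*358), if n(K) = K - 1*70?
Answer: 1/51 ≈ 0.019608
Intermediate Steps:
n(K) = -70 + K (n(K) = K - 70 = -70 + K)
1/n(479 - 1*358) = 1/(-70 + (479 - 1*358)) = 1/(-70 + (479 - 358)) = 1/(-70 + 121) = 1/51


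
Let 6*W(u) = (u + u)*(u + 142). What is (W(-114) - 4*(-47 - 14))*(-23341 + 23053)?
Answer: 236160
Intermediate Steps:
W(u) = u*(142 + u)/3 (W(u) = ((u + u)*(u + 142))/6 = ((2*u)*(142 + u))/6 = (2*u*(142 + u))/6 = u*(142 + u)/3)
(W(-114) - 4*(-47 - 14))*(-23341 + 23053) = ((⅓)*(-114)*(142 - 114) - 4*(-47 - 14))*(-23341 + 23053) = ((⅓)*(-114)*28 - 4*(-61))*(-288) = (-1064 + 244)*(-288) = -820*(-288) = 236160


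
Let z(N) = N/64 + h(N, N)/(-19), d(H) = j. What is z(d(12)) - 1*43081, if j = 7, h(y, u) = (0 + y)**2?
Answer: -52389499/1216 ≈ -43084.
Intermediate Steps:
h(y, u) = y**2
d(H) = 7
z(N) = -N**2/19 + N/64 (z(N) = N/64 + N**2/(-19) = N*(1/64) + N**2*(-1/19) = N/64 - N**2/19 = -N**2/19 + N/64)
z(d(12)) - 1*43081 = (1/1216)*7*(19 - 64*7) - 1*43081 = (1/1216)*7*(19 - 448) - 43081 = (1/1216)*7*(-429) - 43081 = -3003/1216 - 43081 = -52389499/1216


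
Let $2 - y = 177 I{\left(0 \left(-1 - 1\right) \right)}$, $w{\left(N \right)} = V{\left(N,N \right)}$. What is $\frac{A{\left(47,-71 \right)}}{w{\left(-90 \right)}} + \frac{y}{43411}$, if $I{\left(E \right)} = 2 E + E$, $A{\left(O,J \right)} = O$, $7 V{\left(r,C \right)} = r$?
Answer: $- \frac{14282039}{3906990} \approx -3.6555$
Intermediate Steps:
$V{\left(r,C \right)} = \frac{r}{7}$
$w{\left(N \right)} = \frac{N}{7}$
$I{\left(E \right)} = 3 E$
$y = 2$ ($y = 2 - 177 \cdot 3 \cdot 0 \left(-1 - 1\right) = 2 - 177 \cdot 3 \cdot 0 \left(-2\right) = 2 - 177 \cdot 3 \cdot 0 = 2 - 177 \cdot 0 = 2 - 0 = 2 + 0 = 2$)
$\frac{A{\left(47,-71 \right)}}{w{\left(-90 \right)}} + \frac{y}{43411} = \frac{47}{\frac{1}{7} \left(-90\right)} + \frac{2}{43411} = \frac{47}{- \frac{90}{7}} + 2 \cdot \frac{1}{43411} = 47 \left(- \frac{7}{90}\right) + \frac{2}{43411} = - \frac{329}{90} + \frac{2}{43411} = - \frac{14282039}{3906990}$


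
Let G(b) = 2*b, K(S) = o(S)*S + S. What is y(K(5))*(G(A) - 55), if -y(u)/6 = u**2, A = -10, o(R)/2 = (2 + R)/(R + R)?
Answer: 64800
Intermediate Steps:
o(R) = (2 + R)/R (o(R) = 2*((2 + R)/(R + R)) = 2*((2 + R)/((2*R))) = 2*((2 + R)*(1/(2*R))) = 2*((2 + R)/(2*R)) = (2 + R)/R)
K(S) = 2 + 2*S (K(S) = ((2 + S)/S)*S + S = (2 + S) + S = 2 + 2*S)
y(u) = -6*u**2
y(K(5))*(G(A) - 55) = (-6*(2 + 2*5)**2)*(2*(-10) - 55) = (-6*(2 + 10)**2)*(-20 - 55) = -6*12**2*(-75) = -6*144*(-75) = -864*(-75) = 64800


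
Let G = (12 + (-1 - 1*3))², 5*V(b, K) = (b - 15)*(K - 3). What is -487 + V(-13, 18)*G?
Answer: -5863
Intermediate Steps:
V(b, K) = (-15 + b)*(-3 + K)/5 (V(b, K) = ((b - 15)*(K - 3))/5 = ((-15 + b)*(-3 + K))/5 = (-15 + b)*(-3 + K)/5)
G = 64 (G = (12 + (-1 - 3))² = (12 - 4)² = 8² = 64)
-487 + V(-13, 18)*G = -487 + (9 - 3*18 - ⅗*(-13) + (⅕)*18*(-13))*64 = -487 + (9 - 54 + 39/5 - 234/5)*64 = -487 - 84*64 = -487 - 5376 = -5863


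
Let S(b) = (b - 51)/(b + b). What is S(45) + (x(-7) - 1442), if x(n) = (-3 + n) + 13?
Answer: -21586/15 ≈ -1439.1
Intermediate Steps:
S(b) = (-51 + b)/(2*b) (S(b) = (-51 + b)/((2*b)) = (-51 + b)*(1/(2*b)) = (-51 + b)/(2*b))
x(n) = 10 + n
S(45) + (x(-7) - 1442) = (½)*(-51 + 45)/45 + ((10 - 7) - 1442) = (½)*(1/45)*(-6) + (3 - 1442) = -1/15 - 1439 = -21586/15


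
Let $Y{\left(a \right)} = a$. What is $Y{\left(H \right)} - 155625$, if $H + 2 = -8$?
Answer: $-155635$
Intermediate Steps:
$H = -10$ ($H = -2 - 8 = -10$)
$Y{\left(H \right)} - 155625 = -10 - 155625 = -155635$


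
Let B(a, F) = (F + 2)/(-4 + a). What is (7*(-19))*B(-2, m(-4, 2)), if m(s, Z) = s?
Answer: -133/3 ≈ -44.333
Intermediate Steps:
B(a, F) = (2 + F)/(-4 + a)
(7*(-19))*B(-2, m(-4, 2)) = (7*(-19))*((2 - 4)/(-4 - 2)) = -133*(-2)/(-6) = -(-133)*(-2)/6 = -133*⅓ = -133/3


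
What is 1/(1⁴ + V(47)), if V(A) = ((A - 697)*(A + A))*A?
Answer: -1/2871699 ≈ -3.4823e-7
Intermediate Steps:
V(A) = 2*A²*(-697 + A) (V(A) = ((-697 + A)*(2*A))*A = (2*A*(-697 + A))*A = 2*A²*(-697 + A))
1/(1⁴ + V(47)) = 1/(1⁴ + 2*47²*(-697 + 47)) = 1/(1 + 2*2209*(-650)) = 1/(1 - 2871700) = 1/(-2871699) = -1/2871699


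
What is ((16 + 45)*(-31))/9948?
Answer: -1891/9948 ≈ -0.19009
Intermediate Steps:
((16 + 45)*(-31))/9948 = (61*(-31))*(1/9948) = -1891*1/9948 = -1891/9948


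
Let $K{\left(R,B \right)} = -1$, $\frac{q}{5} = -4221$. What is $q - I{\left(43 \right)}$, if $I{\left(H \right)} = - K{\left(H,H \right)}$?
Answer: $-21106$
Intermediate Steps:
$q = -21105$ ($q = 5 \left(-4221\right) = -21105$)
$I{\left(H \right)} = 1$ ($I{\left(H \right)} = \left(-1\right) \left(-1\right) = 1$)
$q - I{\left(43 \right)} = -21105 - 1 = -21106$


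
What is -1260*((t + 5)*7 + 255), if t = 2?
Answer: -383040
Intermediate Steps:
-1260*((t + 5)*7 + 255) = -1260*((2 + 5)*7 + 255) = -1260*(7*7 + 255) = -1260*(49 + 255) = -1260*304 = -383040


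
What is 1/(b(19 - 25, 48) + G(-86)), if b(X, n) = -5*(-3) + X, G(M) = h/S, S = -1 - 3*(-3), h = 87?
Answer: 8/159 ≈ 0.050314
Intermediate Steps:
S = 8 (S = -1 + 9 = 8)
G(M) = 87/8
b(X, n) = 15 + X
1/(b(19 - 25, 48) + G(-86)) = 1/((15 + (19 - 25)) + 87/8) = 1/((15 - 6) + 87/8) = 1/(9 + 87/8) = 1/(159/8) = 8/159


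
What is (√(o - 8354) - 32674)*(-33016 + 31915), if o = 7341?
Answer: 35974074 - 1101*I*√1013 ≈ 3.5974e+7 - 35042.0*I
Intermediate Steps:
(√(o - 8354) - 32674)*(-33016 + 31915) = (√(7341 - 8354) - 32674)*(-33016 + 31915) = (√(-1013) - 32674)*(-1101) = (I*√1013 - 32674)*(-1101) = (-32674 + I*√1013)*(-1101) = 35974074 - 1101*I*√1013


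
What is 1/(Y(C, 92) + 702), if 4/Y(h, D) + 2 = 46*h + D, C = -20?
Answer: 415/291328 ≈ 0.0014245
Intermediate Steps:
Y(h, D) = 4/(-2 + D + 46*h) (Y(h, D) = 4/(-2 + (46*h + D)) = 4/(-2 + (D + 46*h)) = 4/(-2 + D + 46*h))
1/(Y(C, 92) + 702) = 1/(4/(-2 + 92 + 46*(-20)) + 702) = 1/(4/(-2 + 92 - 920) + 702) = 1/(4/(-830) + 702) = 1/(4*(-1/830) + 702) = 1/(-2/415 + 702) = 1/(291328/415) = 415/291328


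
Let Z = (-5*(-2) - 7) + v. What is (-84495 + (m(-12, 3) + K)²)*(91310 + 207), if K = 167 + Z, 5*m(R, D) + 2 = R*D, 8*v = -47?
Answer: -8784888790443/1600 ≈ -5.4906e+9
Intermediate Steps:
v = -47/8 (v = (⅛)*(-47) = -47/8 ≈ -5.8750)
Z = -23/8 (Z = (-5*(-2) - 7) - 47/8 = (10 - 7) - 47/8 = 3 - 47/8 = -23/8 ≈ -2.8750)
m(R, D) = -⅖ + D*R/5 (m(R, D) = -⅖ + (R*D)/5 = -⅖ + (D*R)/5 = -⅖ + D*R/5)
K = 1313/8 (K = 167 - 23/8 = 1313/8 ≈ 164.13)
(-84495 + (m(-12, 3) + K)²)*(91310 + 207) = (-84495 + ((-⅖ + (⅕)*3*(-12)) + 1313/8)²)*(91310 + 207) = (-84495 + ((-⅖ - 36/5) + 1313/8)²)*91517 = (-84495 + (-38/5 + 1313/8)²)*91517 = (-84495 + (6261/40)²)*91517 = (-84495 + 39200121/1600)*91517 = -95991879/1600*91517 = -8784888790443/1600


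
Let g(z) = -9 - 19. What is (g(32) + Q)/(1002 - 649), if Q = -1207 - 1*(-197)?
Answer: -1038/353 ≈ -2.9405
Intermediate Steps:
Q = -1010 (Q = -1207 + 197 = -1010)
g(z) = -28
(g(32) + Q)/(1002 - 649) = (-28 - 1010)/(1002 - 649) = -1038/353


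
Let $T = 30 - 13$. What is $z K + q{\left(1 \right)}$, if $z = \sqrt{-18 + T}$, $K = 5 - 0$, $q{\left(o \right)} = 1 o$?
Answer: $1 + 5 i \approx 1.0 + 5.0 i$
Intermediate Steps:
$T = 17$
$q{\left(o \right)} = o$
$K = 5$ ($K = 5 + 0 = 5$)
$z = i$ ($z = \sqrt{-18 + 17} = \sqrt{-1} = i \approx 1.0 i$)
$z K + q{\left(1 \right)} = i 5 + 1 = 5 i + 1 = 1 + 5 i$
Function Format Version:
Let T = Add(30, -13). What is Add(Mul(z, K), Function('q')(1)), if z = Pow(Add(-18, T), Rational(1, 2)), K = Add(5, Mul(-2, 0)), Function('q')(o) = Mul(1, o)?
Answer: Add(1, Mul(5, I)) ≈ Add(1.0000, Mul(5.0000, I))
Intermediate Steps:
T = 17
Function('q')(o) = o
K = 5 (K = Add(5, 0) = 5)
z = I (z = Pow(Add(-18, 17), Rational(1, 2)) = Pow(-1, Rational(1, 2)) = I ≈ Mul(1.0000, I))
Add(Mul(z, K), Function('q')(1)) = Add(Mul(I, 5), 1) = Add(Mul(5, I), 1) = Add(1, Mul(5, I))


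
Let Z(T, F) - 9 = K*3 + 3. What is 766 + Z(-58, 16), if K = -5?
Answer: 763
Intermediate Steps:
Z(T, F) = -3 (Z(T, F) = 9 + (-5*3 + 3) = 9 + (-15 + 3) = 9 - 12 = -3)
766 + Z(-58, 16) = 766 - 3 = 763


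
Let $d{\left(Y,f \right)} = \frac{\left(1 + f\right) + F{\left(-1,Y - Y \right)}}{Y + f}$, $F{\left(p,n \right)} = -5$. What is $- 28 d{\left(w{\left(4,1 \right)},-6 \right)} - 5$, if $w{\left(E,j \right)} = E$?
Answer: $-145$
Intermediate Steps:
$d{\left(Y,f \right)} = \frac{-4 + f}{Y + f}$ ($d{\left(Y,f \right)} = \frac{\left(1 + f\right) - 5}{Y + f} = \frac{-4 + f}{Y + f}$)
$- 28 d{\left(w{\left(4,1 \right)},-6 \right)} - 5 = - 28 \frac{-4 - 6}{4 - 6} - 5 = - 28 \frac{1}{-2} \left(-10\right) - 5 = - 28 \left(\left(- \frac{1}{2}\right) \left(-10\right)\right) - 5 = \left(-28\right) 5 - 5 = -140 - 5 = -145$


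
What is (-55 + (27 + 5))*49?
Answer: -1127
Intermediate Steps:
(-55 + (27 + 5))*49 = (-55 + 32)*49 = -23*49 = -1127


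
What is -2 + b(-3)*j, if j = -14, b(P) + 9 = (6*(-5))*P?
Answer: -1136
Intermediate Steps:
b(P) = -9 - 30*P (b(P) = -9 + (6*(-5))*P = -9 - 30*P)
-2 + b(-3)*j = -2 + (-9 - 30*(-3))*(-14) = -2 + (-9 + 90)*(-14) = -2 + 81*(-14) = -2 - 1134 = -1136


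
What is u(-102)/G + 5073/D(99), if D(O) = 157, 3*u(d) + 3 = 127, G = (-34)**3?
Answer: 149537027/4628046 ≈ 32.311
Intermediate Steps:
G = -39304
u(d) = 124/3 (u(d) = -1 + (1/3)*127 = -1 + 127/3 = 124/3)
u(-102)/G + 5073/D(99) = (124/3)/(-39304) + 5073/157 = (124/3)*(-1/39304) + 5073*(1/157) = -31/29478 + 5073/157 = 149537027/4628046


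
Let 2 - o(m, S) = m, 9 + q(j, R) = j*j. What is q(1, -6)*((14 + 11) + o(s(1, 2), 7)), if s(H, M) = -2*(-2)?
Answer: -184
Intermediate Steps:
q(j, R) = -9 + j² (q(j, R) = -9 + j*j = -9 + j²)
s(H, M) = 4
o(m, S) = 2 - m
q(1, -6)*((14 + 11) + o(s(1, 2), 7)) = (-9 + 1²)*((14 + 11) + (2 - 1*4)) = (-9 + 1)*(25 + (2 - 4)) = -8*(25 - 2) = -8*23 = -184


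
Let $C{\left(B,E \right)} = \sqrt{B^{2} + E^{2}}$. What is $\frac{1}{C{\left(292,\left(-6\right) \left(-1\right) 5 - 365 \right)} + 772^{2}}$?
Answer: $\frac{595984}{355196730767} - \frac{\sqrt{197489}}{355196730767} \approx 1.6766 \cdot 10^{-6}$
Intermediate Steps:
$\frac{1}{C{\left(292,\left(-6\right) \left(-1\right) 5 - 365 \right)} + 772^{2}} = \frac{1}{\sqrt{292^{2} + \left(\left(-6\right) \left(-1\right) 5 - 365\right)^{2}} + 772^{2}} = \frac{1}{\sqrt{85264 + \left(6 \cdot 5 - 365\right)^{2}} + 595984} = \frac{1}{\sqrt{85264 + \left(30 - 365\right)^{2}} + 595984} = \frac{1}{\sqrt{85264 + \left(-335\right)^{2}} + 595984} = \frac{1}{\sqrt{85264 + 112225} + 595984} = \frac{1}{\sqrt{197489} + 595984} = \frac{1}{595984 + \sqrt{197489}}$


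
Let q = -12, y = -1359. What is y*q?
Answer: 16308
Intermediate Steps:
y*q = -1359*(-12) = 16308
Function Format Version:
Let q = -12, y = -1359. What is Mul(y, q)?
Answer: 16308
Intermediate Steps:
Mul(y, q) = Mul(-1359, -12) = 16308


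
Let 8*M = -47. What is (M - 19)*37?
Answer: -7363/8 ≈ -920.38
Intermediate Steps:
M = -47/8 (M = (1/8)*(-47) = -47/8 ≈ -5.8750)
(M - 19)*37 = (-47/8 - 19)*37 = -199/8*37 = -7363/8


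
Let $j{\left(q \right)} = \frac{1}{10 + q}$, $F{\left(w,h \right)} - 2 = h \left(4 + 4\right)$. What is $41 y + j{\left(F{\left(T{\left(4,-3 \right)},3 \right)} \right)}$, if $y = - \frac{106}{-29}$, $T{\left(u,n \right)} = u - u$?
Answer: $\frac{156485}{1044} \approx 149.89$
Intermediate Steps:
$T{\left(u,n \right)} = 0$
$y = \frac{106}{29}$ ($y = \left(-106\right) \left(- \frac{1}{29}\right) = \frac{106}{29} \approx 3.6552$)
$F{\left(w,h \right)} = 2 + 8 h$ ($F{\left(w,h \right)} = 2 + h \left(4 + 4\right) = 2 + h 8 = 2 + 8 h$)
$41 y + j{\left(F{\left(T{\left(4,-3 \right)},3 \right)} \right)} = 41 \cdot \frac{106}{29} + \frac{1}{10 + \left(2 + 8 \cdot 3\right)} = \frac{4346}{29} + \frac{1}{10 + \left(2 + 24\right)} = \frac{4346}{29} + \frac{1}{10 + 26} = \frac{4346}{29} + \frac{1}{36} = \frac{156485}{1044}$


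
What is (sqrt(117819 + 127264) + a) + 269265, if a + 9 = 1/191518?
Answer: 51567370609/191518 + sqrt(245083) ≈ 2.6975e+5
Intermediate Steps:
a = -1723661/191518 (a = -9 + 1/191518 = -1723661/191518 ≈ -9.0000)
(sqrt(117819 + 127264) + a) + 269265 = (sqrt(117819 + 127264) - 1723661/191518) + 269265 = (sqrt(245083) - 1723661/191518) + 269265 = (-1723661/191518 + sqrt(245083)) + 269265 = 51567370609/191518 + sqrt(245083)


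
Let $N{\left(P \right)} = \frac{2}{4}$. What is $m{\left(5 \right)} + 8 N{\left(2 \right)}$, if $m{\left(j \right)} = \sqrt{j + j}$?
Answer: $4 + \sqrt{10} \approx 7.1623$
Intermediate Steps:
$N{\left(P \right)} = \frac{1}{2}$ ($N{\left(P \right)} = 2 \cdot \frac{1}{4} = \frac{1}{2}$)
$m{\left(j \right)} = \sqrt{2} \sqrt{j}$ ($m{\left(j \right)} = \sqrt{2 j} = \sqrt{2} \sqrt{j}$)
$m{\left(5 \right)} + 8 N{\left(2 \right)} = \sqrt{2} \sqrt{5} + 8 \cdot \frac{1}{2} = \sqrt{10} + 4 = 4 + \sqrt{10}$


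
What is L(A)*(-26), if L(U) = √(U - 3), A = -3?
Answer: -26*I*√6 ≈ -63.687*I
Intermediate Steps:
L(U) = √(-3 + U)
L(A)*(-26) = √(-3 - 3)*(-26) = √(-6)*(-26) = (I*√6)*(-26) = -26*I*√6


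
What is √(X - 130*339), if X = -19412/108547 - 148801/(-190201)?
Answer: I*√18784444008141254761230385/20645747947 ≈ 209.93*I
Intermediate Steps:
X = 12459720335/20645747947 (X = -19412*1/108547 - 148801*(-1/190201) = -19412/108547 + 148801/190201 = 12459720335/20645747947 ≈ 0.60350)
√(X - 130*339) = √(12459720335/20645747947 - 130*339) = √(12459720335/20645747947 - 44070) = √(-909845652303955/20645747947) = I*√18784444008141254761230385/20645747947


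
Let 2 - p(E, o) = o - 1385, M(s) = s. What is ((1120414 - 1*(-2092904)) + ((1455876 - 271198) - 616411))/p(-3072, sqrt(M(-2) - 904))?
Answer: 1049011679/384935 + 756317*I*sqrt(906)/384935 ≈ 2725.2 + 59.14*I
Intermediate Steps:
p(E, o) = 1387 - o (p(E, o) = 2 - (o - 1385) = 2 - (-1385 + o) = 2 + (1385 - o) = 1387 - o)
((1120414 - 1*(-2092904)) + ((1455876 - 271198) - 616411))/p(-3072, sqrt(M(-2) - 904)) = ((1120414 - 1*(-2092904)) + ((1455876 - 271198) - 616411))/(1387 - sqrt(-2 - 904)) = ((1120414 + 2092904) + (1184678 - 616411))/(1387 - sqrt(-906)) = (3213318 + 568267)/(1387 - I*sqrt(906)) = 3781585/(1387 - I*sqrt(906))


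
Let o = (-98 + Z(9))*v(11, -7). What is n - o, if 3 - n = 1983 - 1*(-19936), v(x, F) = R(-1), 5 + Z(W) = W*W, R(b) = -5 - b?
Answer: -22004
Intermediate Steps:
Z(W) = -5 + W**2 (Z(W) = -5 + W*W = -5 + W**2)
v(x, F) = -4 (v(x, F) = -5 - 1*(-1) = -5 + 1 = -4)
o = 88 (o = (-98 + (-5 + 9**2))*(-4) = (-98 + (-5 + 81))*(-4) = (-98 + 76)*(-4) = -22*(-4) = 88)
n = -21916 (n = 3 - (1983 - 1*(-19936)) = 3 - (1983 + 19936) = 3 - 1*21919 = 3 - 21919 = -21916)
n - o = -21916 - 1*88 = -21916 - 88 = -22004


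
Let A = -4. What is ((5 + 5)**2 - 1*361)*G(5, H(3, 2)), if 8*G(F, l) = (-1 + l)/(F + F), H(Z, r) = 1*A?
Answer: 261/16 ≈ 16.313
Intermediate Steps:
H(Z, r) = -4 (H(Z, r) = 1*(-4) = -4)
G(F, l) = (-1 + l)/(16*F) (G(F, l) = ((-1 + l)/(F + F))/8 = ((-1 + l)/((2*F)))/8 = ((-1 + l)*(1/(2*F)))/8 = ((-1 + l)/(2*F))/8 = (-1 + l)/(16*F))
((5 + 5)**2 - 1*361)*G(5, H(3, 2)) = ((5 + 5)**2 - 1*361)*((1/16)*(-1 - 4)/5) = (10**2 - 361)*((1/16)*(1/5)*(-5)) = (100 - 361)*(-1/16) = -261*(-1/16) = 261/16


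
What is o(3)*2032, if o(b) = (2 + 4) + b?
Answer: 18288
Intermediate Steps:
o(b) = 6 + b
o(3)*2032 = (6 + 3)*2032 = 9*2032 = 18288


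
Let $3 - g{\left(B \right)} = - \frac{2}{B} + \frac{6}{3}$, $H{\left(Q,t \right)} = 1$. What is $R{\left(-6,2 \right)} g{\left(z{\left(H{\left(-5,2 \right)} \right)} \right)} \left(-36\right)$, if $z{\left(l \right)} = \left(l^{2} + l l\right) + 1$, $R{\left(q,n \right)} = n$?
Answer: $-120$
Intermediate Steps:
$z{\left(l \right)} = 1 + 2 l^{2}$ ($z{\left(l \right)} = \left(l^{2} + l^{2}\right) + 1 = 2 l^{2} + 1 = 1 + 2 l^{2}$)
$g{\left(B \right)} = 1 + \frac{2}{B}$ ($g{\left(B \right)} = 3 - \left(- \frac{2}{B} + \frac{6}{3}\right) = 3 - \left(- \frac{2}{B} + 6 \cdot \frac{1}{3}\right) = 3 - \left(- \frac{2}{B} + 2\right) = 3 - \left(2 - \frac{2}{B}\right) = 1 + \frac{2}{B}$)
$R{\left(-6,2 \right)} g{\left(z{\left(H{\left(-5,2 \right)} \right)} \right)} \left(-36\right) = 2 \frac{2 + \left(1 + 2 \cdot 1^{2}\right)}{1 + 2 \cdot 1^{2}} \left(-36\right) = 2 \frac{2 + \left(1 + 2 \cdot 1\right)}{1 + 2 \cdot 1} \left(-36\right) = 2 \frac{2 + \left(1 + 2\right)}{1 + 2} \left(-36\right) = 2 \frac{2 + 3}{3} \left(-36\right) = 2 \cdot \frac{1}{3} \cdot 5 \left(-36\right) = 2 \cdot \frac{5}{3} \left(-36\right) = \frac{10}{3} \left(-36\right) = -120$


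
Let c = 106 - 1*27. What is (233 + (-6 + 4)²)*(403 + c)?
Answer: 114234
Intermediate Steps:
c = 79 (c = 106 - 27 = 79)
(233 + (-6 + 4)²)*(403 + c) = (233 + (-6 + 4)²)*(403 + 79) = (233 + (-2)²)*482 = (233 + 4)*482 = 237*482 = 114234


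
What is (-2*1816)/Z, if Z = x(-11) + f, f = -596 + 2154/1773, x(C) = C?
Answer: 2146512/358019 ≈ 5.9955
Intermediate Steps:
f = -351518/591 (f = -596 + 2154*(1/1773) = -596 + 718/591 = -351518/591 ≈ -594.79)
Z = -358019/591 (Z = -11 - 351518/591 = -358019/591 ≈ -605.79)
(-2*1816)/Z = (-2*1816)/(-358019/591) = -3632*(-591/358019) = 2146512/358019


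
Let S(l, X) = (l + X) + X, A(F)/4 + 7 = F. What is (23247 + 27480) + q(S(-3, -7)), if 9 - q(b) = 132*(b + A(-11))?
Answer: 62484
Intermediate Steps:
A(F) = -28 + 4*F
S(l, X) = l + 2*X (S(l, X) = (X + l) + X = l + 2*X)
q(b) = 9513 - 132*b (q(b) = 9 - 132*(b + (-28 + 4*(-11))) = 9 - 132*(b + (-28 - 44)) = 9 - 132*(b - 72) = 9 - 132*(-72 + b) = 9 - (-9504 + 132*b) = 9 + (9504 - 132*b) = 9513 - 132*b)
(23247 + 27480) + q(S(-3, -7)) = (23247 + 27480) + (9513 - 132*(-3 + 2*(-7))) = 50727 + (9513 - 132*(-3 - 14)) = 50727 + (9513 - 132*(-17)) = 50727 + (9513 + 2244) = 50727 + 11757 = 62484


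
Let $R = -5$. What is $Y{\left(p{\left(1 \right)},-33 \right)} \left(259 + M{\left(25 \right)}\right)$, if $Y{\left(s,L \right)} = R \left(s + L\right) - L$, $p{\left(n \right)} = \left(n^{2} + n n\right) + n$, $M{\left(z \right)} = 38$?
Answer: $54351$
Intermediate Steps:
$p{\left(n \right)} = n + 2 n^{2}$ ($p{\left(n \right)} = \left(n^{2} + n^{2}\right) + n = 2 n^{2} + n = n + 2 n^{2}$)
$Y{\left(s,L \right)} = - 6 L - 5 s$ ($Y{\left(s,L \right)} = - 5 \left(s + L\right) - L = - 5 \left(L + s\right) - L = \left(- 5 L - 5 s\right) - L = - 6 L - 5 s$)
$Y{\left(p{\left(1 \right)},-33 \right)} \left(259 + M{\left(25 \right)}\right) = \left(\left(-6\right) \left(-33\right) - 5 \cdot 1 \left(1 + 2 \cdot 1\right)\right) \left(259 + 38\right) = \left(198 - 5 \cdot 1 \left(1 + 2\right)\right) 297 = \left(198 - 5 \cdot 1 \cdot 3\right) 297 = \left(198 - 15\right) 297 = 183 \cdot 297 = 54351$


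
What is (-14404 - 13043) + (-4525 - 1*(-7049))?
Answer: -24923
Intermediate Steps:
(-14404 - 13043) + (-4525 - 1*(-7049)) = -27447 + (-4525 + 7049) = -27447 + 2524 = -24923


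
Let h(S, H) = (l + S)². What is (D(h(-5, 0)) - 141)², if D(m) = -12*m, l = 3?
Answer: 35721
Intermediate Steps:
h(S, H) = (3 + S)²
(D(h(-5, 0)) - 141)² = (-12*(3 - 5)² - 141)² = (-12*(-2)² - 141)² = (-12*4 - 141)² = (-48 - 141)² = (-189)² = 35721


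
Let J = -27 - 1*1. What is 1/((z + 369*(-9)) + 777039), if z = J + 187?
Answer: 1/773877 ≈ 1.2922e-6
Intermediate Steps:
J = -28 (J = -27 - 1 = -28)
z = 159 (z = -28 + 187 = 159)
1/((z + 369*(-9)) + 777039) = 1/((159 + 369*(-9)) + 777039) = 1/((159 - 3321) + 777039) = 1/(-3162 + 777039) = 1/773877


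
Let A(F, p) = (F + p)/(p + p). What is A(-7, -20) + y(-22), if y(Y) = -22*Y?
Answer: 19387/40 ≈ 484.67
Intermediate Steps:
A(F, p) = (F + p)/(2*p) (A(F, p) = (F + p)/((2*p)) = (F + p)*(1/(2*p)) = (F + p)/(2*p))
A(-7, -20) + y(-22) = (½)*(-7 - 20)/(-20) - 22*(-22) = (½)*(-1/20)*(-27) + 484 = 27/40 + 484 = 19387/40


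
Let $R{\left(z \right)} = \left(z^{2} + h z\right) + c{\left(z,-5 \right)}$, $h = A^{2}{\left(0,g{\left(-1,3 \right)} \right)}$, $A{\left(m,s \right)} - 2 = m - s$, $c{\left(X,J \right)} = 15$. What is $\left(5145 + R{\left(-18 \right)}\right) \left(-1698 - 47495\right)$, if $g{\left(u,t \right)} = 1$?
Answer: $-268888938$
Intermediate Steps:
$A{\left(m,s \right)} = 2 + m - s$ ($A{\left(m,s \right)} = 2 + \left(m - s\right) = 2 + m - s$)
$h = 1$ ($h = \left(2 + 0 - 1\right)^{2} = 1^{2} = 1$)
$R{\left(z \right)} = 15 + z + z^{2}$ ($R{\left(z \right)} = \left(z^{2} + 1 z\right) + 15 = \left(z^{2} + z\right) + 15 = \left(z + z^{2}\right) + 15 = 15 + z + z^{2}$)
$\left(5145 + R{\left(-18 \right)}\right) \left(-1698 - 47495\right) = \left(5145 + \left(15 - 18 + \left(-18\right)^{2}\right)\right) \left(-1698 - 47495\right) = \left(5145 + \left(15 - 18 + 324\right)\right) \left(-49193\right) = \left(5145 + 321\right) \left(-49193\right) = 5466 \left(-49193\right) = -268888938$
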